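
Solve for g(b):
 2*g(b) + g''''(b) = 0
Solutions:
 g(b) = (C1*sin(2^(3/4)*b/2) + C2*cos(2^(3/4)*b/2))*exp(-2^(3/4)*b/2) + (C3*sin(2^(3/4)*b/2) + C4*cos(2^(3/4)*b/2))*exp(2^(3/4)*b/2)


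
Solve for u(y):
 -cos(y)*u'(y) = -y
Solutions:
 u(y) = C1 + Integral(y/cos(y), y)


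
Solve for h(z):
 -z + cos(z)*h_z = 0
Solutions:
 h(z) = C1 + Integral(z/cos(z), z)


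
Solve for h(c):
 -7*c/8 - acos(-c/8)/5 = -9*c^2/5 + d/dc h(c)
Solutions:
 h(c) = C1 + 3*c^3/5 - 7*c^2/16 - c*acos(-c/8)/5 - sqrt(64 - c^2)/5


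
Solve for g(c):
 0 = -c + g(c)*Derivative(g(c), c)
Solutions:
 g(c) = -sqrt(C1 + c^2)
 g(c) = sqrt(C1 + c^2)


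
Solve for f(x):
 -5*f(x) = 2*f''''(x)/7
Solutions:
 f(x) = (C1*sin(70^(1/4)*x/2) + C2*cos(70^(1/4)*x/2))*exp(-70^(1/4)*x/2) + (C3*sin(70^(1/4)*x/2) + C4*cos(70^(1/4)*x/2))*exp(70^(1/4)*x/2)


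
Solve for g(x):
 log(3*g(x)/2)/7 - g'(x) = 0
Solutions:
 7*Integral(1/(-log(_y) - log(3) + log(2)), (_y, g(x))) = C1 - x


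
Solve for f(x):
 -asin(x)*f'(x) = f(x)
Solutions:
 f(x) = C1*exp(-Integral(1/asin(x), x))


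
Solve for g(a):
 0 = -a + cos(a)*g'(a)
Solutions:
 g(a) = C1 + Integral(a/cos(a), a)


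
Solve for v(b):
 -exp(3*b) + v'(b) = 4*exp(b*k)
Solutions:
 v(b) = C1 + exp(3*b)/3 + 4*exp(b*k)/k


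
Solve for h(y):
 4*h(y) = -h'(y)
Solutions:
 h(y) = C1*exp(-4*y)


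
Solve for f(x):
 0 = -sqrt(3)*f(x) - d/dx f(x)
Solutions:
 f(x) = C1*exp(-sqrt(3)*x)


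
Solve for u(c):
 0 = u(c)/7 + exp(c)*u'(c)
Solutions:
 u(c) = C1*exp(exp(-c)/7)


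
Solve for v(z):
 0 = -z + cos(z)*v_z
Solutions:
 v(z) = C1 + Integral(z/cos(z), z)


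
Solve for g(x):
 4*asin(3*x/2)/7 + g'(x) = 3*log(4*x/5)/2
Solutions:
 g(x) = C1 + 3*x*log(x)/2 - 4*x*asin(3*x/2)/7 - 3*x*log(5)/2 - 3*x/2 + 3*x*log(2) - 4*sqrt(4 - 9*x^2)/21


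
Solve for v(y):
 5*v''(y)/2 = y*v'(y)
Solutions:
 v(y) = C1 + C2*erfi(sqrt(5)*y/5)


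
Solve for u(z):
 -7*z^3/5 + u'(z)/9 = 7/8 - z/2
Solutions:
 u(z) = C1 + 63*z^4/20 - 9*z^2/4 + 63*z/8


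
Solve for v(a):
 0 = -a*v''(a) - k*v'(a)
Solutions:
 v(a) = C1 + a^(1 - re(k))*(C2*sin(log(a)*Abs(im(k))) + C3*cos(log(a)*im(k)))


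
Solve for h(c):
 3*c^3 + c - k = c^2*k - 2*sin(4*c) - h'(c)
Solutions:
 h(c) = C1 - 3*c^4/4 + c^3*k/3 - c^2/2 + c*k + cos(4*c)/2


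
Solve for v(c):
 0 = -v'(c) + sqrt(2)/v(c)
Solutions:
 v(c) = -sqrt(C1 + 2*sqrt(2)*c)
 v(c) = sqrt(C1 + 2*sqrt(2)*c)


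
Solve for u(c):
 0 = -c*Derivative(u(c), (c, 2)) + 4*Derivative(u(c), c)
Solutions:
 u(c) = C1 + C2*c^5


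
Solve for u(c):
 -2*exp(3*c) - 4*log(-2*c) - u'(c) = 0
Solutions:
 u(c) = C1 - 4*c*log(-c) + 4*c*(1 - log(2)) - 2*exp(3*c)/3


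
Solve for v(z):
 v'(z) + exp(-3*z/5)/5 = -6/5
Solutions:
 v(z) = C1 - 6*z/5 + exp(-3*z/5)/3


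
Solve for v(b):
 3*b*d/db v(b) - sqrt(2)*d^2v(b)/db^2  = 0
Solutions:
 v(b) = C1 + C2*erfi(2^(1/4)*sqrt(3)*b/2)


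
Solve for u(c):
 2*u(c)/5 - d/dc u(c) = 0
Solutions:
 u(c) = C1*exp(2*c/5)


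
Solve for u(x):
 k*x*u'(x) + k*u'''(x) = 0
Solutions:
 u(x) = C1 + Integral(C2*airyai(-x) + C3*airybi(-x), x)


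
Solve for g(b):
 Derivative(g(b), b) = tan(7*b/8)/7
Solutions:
 g(b) = C1 - 8*log(cos(7*b/8))/49


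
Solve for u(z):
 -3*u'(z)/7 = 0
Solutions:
 u(z) = C1


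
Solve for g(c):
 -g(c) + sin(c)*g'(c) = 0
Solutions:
 g(c) = C1*sqrt(cos(c) - 1)/sqrt(cos(c) + 1)


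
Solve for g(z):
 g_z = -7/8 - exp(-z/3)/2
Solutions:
 g(z) = C1 - 7*z/8 + 3*exp(-z/3)/2


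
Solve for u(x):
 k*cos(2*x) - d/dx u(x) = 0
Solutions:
 u(x) = C1 + k*sin(2*x)/2


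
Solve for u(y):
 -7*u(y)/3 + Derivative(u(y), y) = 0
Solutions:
 u(y) = C1*exp(7*y/3)


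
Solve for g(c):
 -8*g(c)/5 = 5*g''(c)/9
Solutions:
 g(c) = C1*sin(6*sqrt(2)*c/5) + C2*cos(6*sqrt(2)*c/5)


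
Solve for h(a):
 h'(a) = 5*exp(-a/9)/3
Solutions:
 h(a) = C1 - 15*exp(-a/9)


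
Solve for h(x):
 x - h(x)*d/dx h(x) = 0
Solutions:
 h(x) = -sqrt(C1 + x^2)
 h(x) = sqrt(C1 + x^2)


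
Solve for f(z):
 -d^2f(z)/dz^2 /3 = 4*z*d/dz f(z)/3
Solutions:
 f(z) = C1 + C2*erf(sqrt(2)*z)


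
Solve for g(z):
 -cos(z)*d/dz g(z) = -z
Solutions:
 g(z) = C1 + Integral(z/cos(z), z)


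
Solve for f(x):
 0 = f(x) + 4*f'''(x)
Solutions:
 f(x) = C3*exp(-2^(1/3)*x/2) + (C1*sin(2^(1/3)*sqrt(3)*x/4) + C2*cos(2^(1/3)*sqrt(3)*x/4))*exp(2^(1/3)*x/4)


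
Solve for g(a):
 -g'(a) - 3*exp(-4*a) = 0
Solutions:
 g(a) = C1 + 3*exp(-4*a)/4


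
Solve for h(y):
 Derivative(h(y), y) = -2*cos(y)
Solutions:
 h(y) = C1 - 2*sin(y)


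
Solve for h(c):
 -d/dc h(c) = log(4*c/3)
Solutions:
 h(c) = C1 - c*log(c) + c*log(3/4) + c


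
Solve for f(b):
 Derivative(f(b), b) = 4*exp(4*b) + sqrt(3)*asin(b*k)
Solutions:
 f(b) = C1 + sqrt(3)*Piecewise((b*asin(b*k) + sqrt(-b^2*k^2 + 1)/k, Ne(k, 0)), (0, True)) + exp(4*b)


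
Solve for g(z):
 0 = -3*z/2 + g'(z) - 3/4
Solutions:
 g(z) = C1 + 3*z^2/4 + 3*z/4


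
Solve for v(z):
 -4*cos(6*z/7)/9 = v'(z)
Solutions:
 v(z) = C1 - 14*sin(6*z/7)/27


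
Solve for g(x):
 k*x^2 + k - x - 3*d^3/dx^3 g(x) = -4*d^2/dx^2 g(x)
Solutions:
 g(x) = C1 + C2*x + C3*exp(4*x/3) - k*x^4/48 + x^3*(2 - 3*k)/48 + x^2*(6 - 17*k)/64


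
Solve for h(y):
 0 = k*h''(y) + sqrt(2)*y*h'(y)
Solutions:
 h(y) = C1 + C2*sqrt(k)*erf(2^(3/4)*y*sqrt(1/k)/2)


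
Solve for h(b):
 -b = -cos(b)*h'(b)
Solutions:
 h(b) = C1 + Integral(b/cos(b), b)


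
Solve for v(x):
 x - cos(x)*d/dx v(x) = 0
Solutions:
 v(x) = C1 + Integral(x/cos(x), x)


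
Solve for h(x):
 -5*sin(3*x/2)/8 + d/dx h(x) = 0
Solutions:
 h(x) = C1 - 5*cos(3*x/2)/12


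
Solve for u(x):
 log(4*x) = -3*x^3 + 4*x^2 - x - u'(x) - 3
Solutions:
 u(x) = C1 - 3*x^4/4 + 4*x^3/3 - x^2/2 - x*log(x) - 2*x - x*log(4)


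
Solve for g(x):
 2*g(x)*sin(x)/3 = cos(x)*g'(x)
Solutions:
 g(x) = C1/cos(x)^(2/3)


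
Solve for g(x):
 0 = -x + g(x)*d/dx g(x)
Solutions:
 g(x) = -sqrt(C1 + x^2)
 g(x) = sqrt(C1 + x^2)


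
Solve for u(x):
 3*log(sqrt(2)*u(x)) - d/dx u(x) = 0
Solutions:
 -2*Integral(1/(2*log(_y) + log(2)), (_y, u(x)))/3 = C1 - x


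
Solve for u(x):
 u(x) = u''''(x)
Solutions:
 u(x) = C1*exp(-x) + C2*exp(x) + C3*sin(x) + C4*cos(x)


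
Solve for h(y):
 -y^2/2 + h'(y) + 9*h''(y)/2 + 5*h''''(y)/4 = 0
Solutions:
 h(y) = C1 + C2*exp(-10^(1/3)*y*(-(5 + sqrt(295))^(1/3) + 3*10^(1/3)/(5 + sqrt(295))^(1/3))/10)*sin(10^(1/3)*sqrt(3)*y*(3*10^(1/3)/(5 + sqrt(295))^(1/3) + (5 + sqrt(295))^(1/3))/10) + C3*exp(-10^(1/3)*y*(-(5 + sqrt(295))^(1/3) + 3*10^(1/3)/(5 + sqrt(295))^(1/3))/10)*cos(10^(1/3)*sqrt(3)*y*(3*10^(1/3)/(5 + sqrt(295))^(1/3) + (5 + sqrt(295))^(1/3))/10) + C4*exp(10^(1/3)*y*(-(5 + sqrt(295))^(1/3) + 3*10^(1/3)/(5 + sqrt(295))^(1/3))/5) + y^3/6 - 9*y^2/4 + 81*y/4


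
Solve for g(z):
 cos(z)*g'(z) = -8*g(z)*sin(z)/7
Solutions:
 g(z) = C1*cos(z)^(8/7)


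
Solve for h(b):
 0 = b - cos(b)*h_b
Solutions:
 h(b) = C1 + Integral(b/cos(b), b)


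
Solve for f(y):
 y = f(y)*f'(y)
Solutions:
 f(y) = -sqrt(C1 + y^2)
 f(y) = sqrt(C1 + y^2)


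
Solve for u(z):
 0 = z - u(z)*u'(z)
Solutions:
 u(z) = -sqrt(C1 + z^2)
 u(z) = sqrt(C1 + z^2)


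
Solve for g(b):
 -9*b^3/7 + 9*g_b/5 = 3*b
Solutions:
 g(b) = C1 + 5*b^4/28 + 5*b^2/6


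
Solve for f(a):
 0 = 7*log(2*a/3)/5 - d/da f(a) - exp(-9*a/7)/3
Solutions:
 f(a) = C1 + 7*a*log(a)/5 + 7*a*(-log(3) - 1 + log(2))/5 + 7*exp(-9*a/7)/27


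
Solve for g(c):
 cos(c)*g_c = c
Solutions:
 g(c) = C1 + Integral(c/cos(c), c)


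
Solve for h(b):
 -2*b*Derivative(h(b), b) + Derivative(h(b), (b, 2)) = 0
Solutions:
 h(b) = C1 + C2*erfi(b)


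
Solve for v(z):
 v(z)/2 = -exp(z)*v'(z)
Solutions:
 v(z) = C1*exp(exp(-z)/2)


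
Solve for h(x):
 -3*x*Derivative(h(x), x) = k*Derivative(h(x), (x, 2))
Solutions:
 h(x) = C1 + C2*sqrt(k)*erf(sqrt(6)*x*sqrt(1/k)/2)


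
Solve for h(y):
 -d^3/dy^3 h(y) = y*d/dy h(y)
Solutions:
 h(y) = C1 + Integral(C2*airyai(-y) + C3*airybi(-y), y)


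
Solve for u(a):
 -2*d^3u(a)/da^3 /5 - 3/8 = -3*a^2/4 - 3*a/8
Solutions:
 u(a) = C1 + C2*a + C3*a^2 + a^5/32 + 5*a^4/128 - 5*a^3/32


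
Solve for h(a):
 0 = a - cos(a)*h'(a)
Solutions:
 h(a) = C1 + Integral(a/cos(a), a)


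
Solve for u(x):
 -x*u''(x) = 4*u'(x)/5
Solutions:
 u(x) = C1 + C2*x^(1/5)


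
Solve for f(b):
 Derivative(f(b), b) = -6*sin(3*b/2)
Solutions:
 f(b) = C1 + 4*cos(3*b/2)


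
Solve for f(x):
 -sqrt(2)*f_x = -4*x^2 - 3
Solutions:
 f(x) = C1 + 2*sqrt(2)*x^3/3 + 3*sqrt(2)*x/2


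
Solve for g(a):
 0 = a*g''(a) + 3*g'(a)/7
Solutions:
 g(a) = C1 + C2*a^(4/7)


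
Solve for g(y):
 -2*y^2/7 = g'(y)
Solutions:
 g(y) = C1 - 2*y^3/21


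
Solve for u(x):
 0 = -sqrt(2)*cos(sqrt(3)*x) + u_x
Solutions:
 u(x) = C1 + sqrt(6)*sin(sqrt(3)*x)/3


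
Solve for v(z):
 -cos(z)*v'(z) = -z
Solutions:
 v(z) = C1 + Integral(z/cos(z), z)


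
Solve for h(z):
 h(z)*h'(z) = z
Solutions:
 h(z) = -sqrt(C1 + z^2)
 h(z) = sqrt(C1 + z^2)


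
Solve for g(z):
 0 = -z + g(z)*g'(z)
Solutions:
 g(z) = -sqrt(C1 + z^2)
 g(z) = sqrt(C1 + z^2)


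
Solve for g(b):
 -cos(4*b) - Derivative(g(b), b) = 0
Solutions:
 g(b) = C1 - sin(4*b)/4


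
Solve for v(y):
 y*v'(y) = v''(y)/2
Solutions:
 v(y) = C1 + C2*erfi(y)


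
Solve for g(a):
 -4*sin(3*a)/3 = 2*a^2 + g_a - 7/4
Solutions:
 g(a) = C1 - 2*a^3/3 + 7*a/4 + 4*cos(3*a)/9


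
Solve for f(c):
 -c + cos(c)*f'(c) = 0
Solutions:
 f(c) = C1 + Integral(c/cos(c), c)


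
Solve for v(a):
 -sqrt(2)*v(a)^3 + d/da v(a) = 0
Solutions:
 v(a) = -sqrt(2)*sqrt(-1/(C1 + sqrt(2)*a))/2
 v(a) = sqrt(2)*sqrt(-1/(C1 + sqrt(2)*a))/2


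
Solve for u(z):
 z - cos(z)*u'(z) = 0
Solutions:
 u(z) = C1 + Integral(z/cos(z), z)


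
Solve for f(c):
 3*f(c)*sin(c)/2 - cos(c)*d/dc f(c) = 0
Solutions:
 f(c) = C1/cos(c)^(3/2)


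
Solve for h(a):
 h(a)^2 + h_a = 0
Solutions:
 h(a) = 1/(C1 + a)


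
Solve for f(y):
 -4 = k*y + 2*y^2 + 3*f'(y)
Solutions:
 f(y) = C1 - k*y^2/6 - 2*y^3/9 - 4*y/3


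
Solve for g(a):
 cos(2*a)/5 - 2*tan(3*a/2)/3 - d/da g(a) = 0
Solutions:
 g(a) = C1 + 4*log(cos(3*a/2))/9 + sin(2*a)/10


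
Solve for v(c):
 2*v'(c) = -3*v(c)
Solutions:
 v(c) = C1*exp(-3*c/2)


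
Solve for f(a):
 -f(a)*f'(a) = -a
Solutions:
 f(a) = -sqrt(C1 + a^2)
 f(a) = sqrt(C1 + a^2)


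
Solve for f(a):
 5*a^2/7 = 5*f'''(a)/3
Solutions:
 f(a) = C1 + C2*a + C3*a^2 + a^5/140


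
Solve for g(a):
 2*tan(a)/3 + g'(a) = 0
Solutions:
 g(a) = C1 + 2*log(cos(a))/3


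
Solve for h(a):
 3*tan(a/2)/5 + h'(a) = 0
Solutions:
 h(a) = C1 + 6*log(cos(a/2))/5


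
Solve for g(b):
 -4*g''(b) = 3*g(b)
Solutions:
 g(b) = C1*sin(sqrt(3)*b/2) + C2*cos(sqrt(3)*b/2)


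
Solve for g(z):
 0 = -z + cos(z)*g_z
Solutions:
 g(z) = C1 + Integral(z/cos(z), z)


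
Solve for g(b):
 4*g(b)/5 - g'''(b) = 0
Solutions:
 g(b) = C3*exp(10^(2/3)*b/5) + (C1*sin(10^(2/3)*sqrt(3)*b/10) + C2*cos(10^(2/3)*sqrt(3)*b/10))*exp(-10^(2/3)*b/10)


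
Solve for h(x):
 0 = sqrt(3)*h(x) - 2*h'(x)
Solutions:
 h(x) = C1*exp(sqrt(3)*x/2)


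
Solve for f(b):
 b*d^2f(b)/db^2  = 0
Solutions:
 f(b) = C1 + C2*b


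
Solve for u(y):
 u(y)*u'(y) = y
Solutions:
 u(y) = -sqrt(C1 + y^2)
 u(y) = sqrt(C1 + y^2)


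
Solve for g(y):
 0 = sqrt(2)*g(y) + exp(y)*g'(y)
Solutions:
 g(y) = C1*exp(sqrt(2)*exp(-y))


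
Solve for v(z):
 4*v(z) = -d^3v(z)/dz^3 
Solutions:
 v(z) = C3*exp(-2^(2/3)*z) + (C1*sin(2^(2/3)*sqrt(3)*z/2) + C2*cos(2^(2/3)*sqrt(3)*z/2))*exp(2^(2/3)*z/2)


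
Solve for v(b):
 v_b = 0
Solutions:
 v(b) = C1


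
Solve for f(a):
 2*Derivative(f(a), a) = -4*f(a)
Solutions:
 f(a) = C1*exp(-2*a)


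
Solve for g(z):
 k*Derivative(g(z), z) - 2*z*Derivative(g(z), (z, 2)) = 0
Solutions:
 g(z) = C1 + z^(re(k)/2 + 1)*(C2*sin(log(z)*Abs(im(k))/2) + C3*cos(log(z)*im(k)/2))


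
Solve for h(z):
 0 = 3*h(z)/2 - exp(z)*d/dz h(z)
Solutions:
 h(z) = C1*exp(-3*exp(-z)/2)


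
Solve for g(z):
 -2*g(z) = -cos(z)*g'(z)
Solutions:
 g(z) = C1*(sin(z) + 1)/(sin(z) - 1)


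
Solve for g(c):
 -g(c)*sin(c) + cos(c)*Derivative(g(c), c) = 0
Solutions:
 g(c) = C1/cos(c)


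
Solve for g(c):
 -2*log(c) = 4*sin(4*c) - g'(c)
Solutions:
 g(c) = C1 + 2*c*log(c) - 2*c - cos(4*c)


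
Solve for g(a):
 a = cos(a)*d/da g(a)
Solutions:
 g(a) = C1 + Integral(a/cos(a), a)


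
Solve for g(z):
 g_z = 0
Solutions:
 g(z) = C1


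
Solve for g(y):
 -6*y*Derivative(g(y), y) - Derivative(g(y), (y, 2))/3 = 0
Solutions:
 g(y) = C1 + C2*erf(3*y)


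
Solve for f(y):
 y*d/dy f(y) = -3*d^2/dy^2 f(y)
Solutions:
 f(y) = C1 + C2*erf(sqrt(6)*y/6)


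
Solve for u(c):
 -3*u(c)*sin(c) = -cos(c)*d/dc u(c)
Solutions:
 u(c) = C1/cos(c)^3


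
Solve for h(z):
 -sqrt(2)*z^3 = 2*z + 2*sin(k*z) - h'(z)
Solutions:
 h(z) = C1 + sqrt(2)*z^4/4 + z^2 - 2*cos(k*z)/k


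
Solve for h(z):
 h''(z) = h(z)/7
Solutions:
 h(z) = C1*exp(-sqrt(7)*z/7) + C2*exp(sqrt(7)*z/7)


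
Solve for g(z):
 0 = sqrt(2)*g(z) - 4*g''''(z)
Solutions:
 g(z) = C1*exp(-2^(5/8)*z/2) + C2*exp(2^(5/8)*z/2) + C3*sin(2^(5/8)*z/2) + C4*cos(2^(5/8)*z/2)


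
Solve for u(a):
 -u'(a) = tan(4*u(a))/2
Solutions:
 u(a) = -asin(C1*exp(-2*a))/4 + pi/4
 u(a) = asin(C1*exp(-2*a))/4


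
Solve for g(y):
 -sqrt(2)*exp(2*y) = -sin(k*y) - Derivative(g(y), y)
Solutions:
 g(y) = C1 + sqrt(2)*exp(2*y)/2 + cos(k*y)/k


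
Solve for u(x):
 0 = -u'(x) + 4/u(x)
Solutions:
 u(x) = -sqrt(C1 + 8*x)
 u(x) = sqrt(C1 + 8*x)


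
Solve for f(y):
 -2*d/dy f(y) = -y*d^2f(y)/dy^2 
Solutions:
 f(y) = C1 + C2*y^3


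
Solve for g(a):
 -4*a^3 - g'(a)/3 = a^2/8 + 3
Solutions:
 g(a) = C1 - 3*a^4 - a^3/8 - 9*a


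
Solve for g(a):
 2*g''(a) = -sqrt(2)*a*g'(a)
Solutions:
 g(a) = C1 + C2*erf(2^(1/4)*a/2)


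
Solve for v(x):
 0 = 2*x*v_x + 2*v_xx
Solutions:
 v(x) = C1 + C2*erf(sqrt(2)*x/2)


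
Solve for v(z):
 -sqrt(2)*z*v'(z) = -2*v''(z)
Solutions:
 v(z) = C1 + C2*erfi(2^(1/4)*z/2)


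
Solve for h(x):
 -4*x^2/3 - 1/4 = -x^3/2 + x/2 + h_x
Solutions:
 h(x) = C1 + x^4/8 - 4*x^3/9 - x^2/4 - x/4


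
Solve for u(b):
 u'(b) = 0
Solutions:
 u(b) = C1


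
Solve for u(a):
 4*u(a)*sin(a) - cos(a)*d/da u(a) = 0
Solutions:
 u(a) = C1/cos(a)^4


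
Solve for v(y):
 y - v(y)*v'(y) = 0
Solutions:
 v(y) = -sqrt(C1 + y^2)
 v(y) = sqrt(C1 + y^2)


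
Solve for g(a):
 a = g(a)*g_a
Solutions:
 g(a) = -sqrt(C1 + a^2)
 g(a) = sqrt(C1 + a^2)


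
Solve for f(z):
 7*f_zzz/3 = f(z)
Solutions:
 f(z) = C3*exp(3^(1/3)*7^(2/3)*z/7) + (C1*sin(3^(5/6)*7^(2/3)*z/14) + C2*cos(3^(5/6)*7^(2/3)*z/14))*exp(-3^(1/3)*7^(2/3)*z/14)


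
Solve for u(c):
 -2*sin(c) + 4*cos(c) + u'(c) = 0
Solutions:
 u(c) = C1 - 4*sin(c) - 2*cos(c)


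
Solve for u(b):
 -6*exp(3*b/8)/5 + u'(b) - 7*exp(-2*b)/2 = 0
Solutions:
 u(b) = C1 + 16*exp(3*b/8)/5 - 7*exp(-2*b)/4


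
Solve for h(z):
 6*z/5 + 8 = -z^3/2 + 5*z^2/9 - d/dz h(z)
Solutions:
 h(z) = C1 - z^4/8 + 5*z^3/27 - 3*z^2/5 - 8*z


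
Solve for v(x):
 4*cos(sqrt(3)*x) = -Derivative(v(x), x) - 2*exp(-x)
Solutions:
 v(x) = C1 - 4*sqrt(3)*sin(sqrt(3)*x)/3 + 2*exp(-x)


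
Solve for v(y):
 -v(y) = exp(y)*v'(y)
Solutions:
 v(y) = C1*exp(exp(-y))


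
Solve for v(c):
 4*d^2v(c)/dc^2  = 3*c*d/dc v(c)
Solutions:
 v(c) = C1 + C2*erfi(sqrt(6)*c/4)


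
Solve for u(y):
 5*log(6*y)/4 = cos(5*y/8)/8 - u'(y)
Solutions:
 u(y) = C1 - 5*y*log(y)/4 - 5*y*log(6)/4 + 5*y/4 + sin(5*y/8)/5


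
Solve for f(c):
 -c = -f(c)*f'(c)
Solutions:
 f(c) = -sqrt(C1 + c^2)
 f(c) = sqrt(C1 + c^2)


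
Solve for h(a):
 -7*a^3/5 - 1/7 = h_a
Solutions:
 h(a) = C1 - 7*a^4/20 - a/7


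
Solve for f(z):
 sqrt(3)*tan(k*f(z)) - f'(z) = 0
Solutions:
 f(z) = Piecewise((-asin(exp(C1*k + sqrt(3)*k*z))/k + pi/k, Ne(k, 0)), (nan, True))
 f(z) = Piecewise((asin(exp(C1*k + sqrt(3)*k*z))/k, Ne(k, 0)), (nan, True))


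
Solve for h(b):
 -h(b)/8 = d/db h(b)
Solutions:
 h(b) = C1*exp(-b/8)


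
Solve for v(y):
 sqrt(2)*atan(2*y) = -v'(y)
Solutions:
 v(y) = C1 - sqrt(2)*(y*atan(2*y) - log(4*y^2 + 1)/4)


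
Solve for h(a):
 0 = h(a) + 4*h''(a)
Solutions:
 h(a) = C1*sin(a/2) + C2*cos(a/2)


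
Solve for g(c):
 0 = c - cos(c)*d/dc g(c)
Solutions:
 g(c) = C1 + Integral(c/cos(c), c)


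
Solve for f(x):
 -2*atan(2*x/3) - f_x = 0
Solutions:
 f(x) = C1 - 2*x*atan(2*x/3) + 3*log(4*x^2 + 9)/2


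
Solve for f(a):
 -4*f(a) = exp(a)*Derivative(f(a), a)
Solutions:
 f(a) = C1*exp(4*exp(-a))


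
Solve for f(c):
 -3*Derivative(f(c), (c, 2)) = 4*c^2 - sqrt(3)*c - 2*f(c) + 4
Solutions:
 f(c) = C1*exp(-sqrt(6)*c/3) + C2*exp(sqrt(6)*c/3) + 2*c^2 - sqrt(3)*c/2 + 8


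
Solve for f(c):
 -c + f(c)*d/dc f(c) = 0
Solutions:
 f(c) = -sqrt(C1 + c^2)
 f(c) = sqrt(C1 + c^2)


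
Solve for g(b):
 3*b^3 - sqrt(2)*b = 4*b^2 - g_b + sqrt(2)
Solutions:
 g(b) = C1 - 3*b^4/4 + 4*b^3/3 + sqrt(2)*b^2/2 + sqrt(2)*b


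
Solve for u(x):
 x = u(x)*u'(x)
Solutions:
 u(x) = -sqrt(C1 + x^2)
 u(x) = sqrt(C1 + x^2)


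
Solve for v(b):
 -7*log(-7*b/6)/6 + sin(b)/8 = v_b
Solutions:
 v(b) = C1 - 7*b*log(-b)/6 - 7*b*log(7)/6 + 7*b/6 + 7*b*log(6)/6 - cos(b)/8


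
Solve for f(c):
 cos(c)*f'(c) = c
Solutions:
 f(c) = C1 + Integral(c/cos(c), c)


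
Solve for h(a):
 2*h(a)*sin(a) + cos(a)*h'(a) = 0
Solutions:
 h(a) = C1*cos(a)^2


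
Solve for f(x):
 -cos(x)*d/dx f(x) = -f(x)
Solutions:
 f(x) = C1*sqrt(sin(x) + 1)/sqrt(sin(x) - 1)


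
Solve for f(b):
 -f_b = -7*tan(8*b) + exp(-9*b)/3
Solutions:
 f(b) = C1 + 7*log(tan(8*b)^2 + 1)/16 + exp(-9*b)/27


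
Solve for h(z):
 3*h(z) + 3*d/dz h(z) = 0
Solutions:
 h(z) = C1*exp(-z)


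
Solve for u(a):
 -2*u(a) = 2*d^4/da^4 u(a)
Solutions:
 u(a) = (C1*sin(sqrt(2)*a/2) + C2*cos(sqrt(2)*a/2))*exp(-sqrt(2)*a/2) + (C3*sin(sqrt(2)*a/2) + C4*cos(sqrt(2)*a/2))*exp(sqrt(2)*a/2)


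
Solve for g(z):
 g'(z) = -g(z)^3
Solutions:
 g(z) = -sqrt(2)*sqrt(-1/(C1 - z))/2
 g(z) = sqrt(2)*sqrt(-1/(C1 - z))/2


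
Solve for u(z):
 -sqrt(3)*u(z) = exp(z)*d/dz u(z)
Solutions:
 u(z) = C1*exp(sqrt(3)*exp(-z))


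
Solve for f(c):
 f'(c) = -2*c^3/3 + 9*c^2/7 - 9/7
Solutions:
 f(c) = C1 - c^4/6 + 3*c^3/7 - 9*c/7


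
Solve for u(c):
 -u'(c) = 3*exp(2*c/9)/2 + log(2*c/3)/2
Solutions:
 u(c) = C1 - c*log(c)/2 + c*(-log(2) + 1 + log(3))/2 - 27*exp(2*c/9)/4


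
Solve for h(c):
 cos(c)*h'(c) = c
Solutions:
 h(c) = C1 + Integral(c/cos(c), c)


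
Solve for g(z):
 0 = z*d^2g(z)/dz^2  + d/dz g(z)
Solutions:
 g(z) = C1 + C2*log(z)


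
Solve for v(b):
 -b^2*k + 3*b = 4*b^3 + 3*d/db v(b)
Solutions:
 v(b) = C1 - b^4/3 - b^3*k/9 + b^2/2


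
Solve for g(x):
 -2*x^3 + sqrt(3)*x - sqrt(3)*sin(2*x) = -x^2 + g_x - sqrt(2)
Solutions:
 g(x) = C1 - x^4/2 + x^3/3 + sqrt(3)*x^2/2 + sqrt(2)*x + sqrt(3)*cos(2*x)/2


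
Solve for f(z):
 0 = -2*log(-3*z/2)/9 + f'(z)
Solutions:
 f(z) = C1 + 2*z*log(-z)/9 + 2*z*(-1 - log(2) + log(3))/9


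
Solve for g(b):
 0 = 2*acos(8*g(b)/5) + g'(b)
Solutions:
 Integral(1/acos(8*_y/5), (_y, g(b))) = C1 - 2*b


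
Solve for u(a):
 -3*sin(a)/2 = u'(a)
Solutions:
 u(a) = C1 + 3*cos(a)/2


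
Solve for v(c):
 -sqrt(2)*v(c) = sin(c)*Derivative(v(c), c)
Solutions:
 v(c) = C1*(cos(c) + 1)^(sqrt(2)/2)/(cos(c) - 1)^(sqrt(2)/2)


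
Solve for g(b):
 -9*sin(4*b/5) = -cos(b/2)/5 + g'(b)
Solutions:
 g(b) = C1 + 2*sin(b/2)/5 + 45*cos(4*b/5)/4


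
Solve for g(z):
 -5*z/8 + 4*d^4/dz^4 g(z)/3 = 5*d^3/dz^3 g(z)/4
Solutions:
 g(z) = C1 + C2*z + C3*z^2 + C4*exp(15*z/16) - z^4/48 - 4*z^3/45


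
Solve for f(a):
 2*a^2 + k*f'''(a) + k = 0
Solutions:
 f(a) = C1 + C2*a + C3*a^2 - a^5/(30*k) - a^3/6


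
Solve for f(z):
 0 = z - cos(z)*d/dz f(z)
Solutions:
 f(z) = C1 + Integral(z/cos(z), z)


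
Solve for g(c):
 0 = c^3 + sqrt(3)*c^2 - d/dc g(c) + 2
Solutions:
 g(c) = C1 + c^4/4 + sqrt(3)*c^3/3 + 2*c


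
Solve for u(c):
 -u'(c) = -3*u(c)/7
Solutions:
 u(c) = C1*exp(3*c/7)


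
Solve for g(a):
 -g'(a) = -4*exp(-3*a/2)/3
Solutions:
 g(a) = C1 - 8*exp(-3*a/2)/9


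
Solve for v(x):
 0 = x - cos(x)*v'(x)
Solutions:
 v(x) = C1 + Integral(x/cos(x), x)


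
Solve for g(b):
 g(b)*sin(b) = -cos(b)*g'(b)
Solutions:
 g(b) = C1*cos(b)


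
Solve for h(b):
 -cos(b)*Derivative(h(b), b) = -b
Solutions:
 h(b) = C1 + Integral(b/cos(b), b)


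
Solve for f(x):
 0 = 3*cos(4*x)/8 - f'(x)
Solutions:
 f(x) = C1 + 3*sin(4*x)/32


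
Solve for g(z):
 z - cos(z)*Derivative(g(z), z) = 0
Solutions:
 g(z) = C1 + Integral(z/cos(z), z)


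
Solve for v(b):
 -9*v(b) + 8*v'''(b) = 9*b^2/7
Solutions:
 v(b) = C3*exp(3^(2/3)*b/2) - b^2/7 + (C1*sin(3*3^(1/6)*b/4) + C2*cos(3*3^(1/6)*b/4))*exp(-3^(2/3)*b/4)


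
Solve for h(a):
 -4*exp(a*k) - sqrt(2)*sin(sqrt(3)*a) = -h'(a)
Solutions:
 h(a) = C1 - sqrt(6)*cos(sqrt(3)*a)/3 + 4*exp(a*k)/k


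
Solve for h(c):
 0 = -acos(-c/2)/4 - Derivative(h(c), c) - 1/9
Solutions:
 h(c) = C1 - c*acos(-c/2)/4 - c/9 - sqrt(4 - c^2)/4


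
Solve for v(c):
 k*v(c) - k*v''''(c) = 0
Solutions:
 v(c) = C1*exp(-c) + C2*exp(c) + C3*sin(c) + C4*cos(c)


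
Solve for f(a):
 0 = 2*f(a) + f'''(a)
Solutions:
 f(a) = C3*exp(-2^(1/3)*a) + (C1*sin(2^(1/3)*sqrt(3)*a/2) + C2*cos(2^(1/3)*sqrt(3)*a/2))*exp(2^(1/3)*a/2)


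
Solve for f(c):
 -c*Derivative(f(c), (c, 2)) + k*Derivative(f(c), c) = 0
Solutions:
 f(c) = C1 + c^(re(k) + 1)*(C2*sin(log(c)*Abs(im(k))) + C3*cos(log(c)*im(k)))


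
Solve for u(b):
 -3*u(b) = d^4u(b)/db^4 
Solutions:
 u(b) = (C1*sin(sqrt(2)*3^(1/4)*b/2) + C2*cos(sqrt(2)*3^(1/4)*b/2))*exp(-sqrt(2)*3^(1/4)*b/2) + (C3*sin(sqrt(2)*3^(1/4)*b/2) + C4*cos(sqrt(2)*3^(1/4)*b/2))*exp(sqrt(2)*3^(1/4)*b/2)


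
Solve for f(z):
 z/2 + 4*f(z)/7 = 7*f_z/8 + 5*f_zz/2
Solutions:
 f(z) = C1*exp(z*(-49 + sqrt(20321))/280) + C2*exp(-z*(49 + sqrt(20321))/280) - 7*z/8 - 343/256


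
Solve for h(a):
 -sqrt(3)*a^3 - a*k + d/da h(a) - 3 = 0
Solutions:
 h(a) = C1 + sqrt(3)*a^4/4 + a^2*k/2 + 3*a


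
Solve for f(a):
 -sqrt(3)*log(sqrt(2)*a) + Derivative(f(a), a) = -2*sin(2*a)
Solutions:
 f(a) = C1 + sqrt(3)*a*(log(a) - 1) + sqrt(3)*a*log(2)/2 + cos(2*a)


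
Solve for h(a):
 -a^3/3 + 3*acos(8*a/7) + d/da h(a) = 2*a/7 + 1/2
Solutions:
 h(a) = C1 + a^4/12 + a^2/7 - 3*a*acos(8*a/7) + a/2 + 3*sqrt(49 - 64*a^2)/8


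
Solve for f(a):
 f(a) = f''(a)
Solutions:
 f(a) = C1*exp(-a) + C2*exp(a)


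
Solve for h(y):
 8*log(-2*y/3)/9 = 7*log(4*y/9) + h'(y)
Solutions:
 h(y) = C1 - 55*y*log(y)/9 + y*(-118*log(2) + 55 + 118*log(3) + 8*I*pi)/9


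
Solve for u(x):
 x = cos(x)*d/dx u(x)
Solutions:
 u(x) = C1 + Integral(x/cos(x), x)


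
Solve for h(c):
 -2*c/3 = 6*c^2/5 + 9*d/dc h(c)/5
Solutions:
 h(c) = C1 - 2*c^3/9 - 5*c^2/27


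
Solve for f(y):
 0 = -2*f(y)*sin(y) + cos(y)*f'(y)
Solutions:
 f(y) = C1/cos(y)^2


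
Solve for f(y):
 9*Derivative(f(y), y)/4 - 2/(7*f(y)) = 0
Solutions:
 f(y) = -sqrt(C1 + 112*y)/21
 f(y) = sqrt(C1 + 112*y)/21


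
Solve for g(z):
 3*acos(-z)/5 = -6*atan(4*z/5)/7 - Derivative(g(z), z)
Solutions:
 g(z) = C1 - 3*z*acos(-z)/5 - 6*z*atan(4*z/5)/7 - 3*sqrt(1 - z^2)/5 + 15*log(16*z^2 + 25)/28


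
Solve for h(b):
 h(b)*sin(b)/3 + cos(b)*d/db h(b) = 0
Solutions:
 h(b) = C1*cos(b)^(1/3)


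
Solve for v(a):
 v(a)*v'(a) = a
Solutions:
 v(a) = -sqrt(C1 + a^2)
 v(a) = sqrt(C1 + a^2)


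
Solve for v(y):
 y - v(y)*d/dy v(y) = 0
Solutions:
 v(y) = -sqrt(C1 + y^2)
 v(y) = sqrt(C1 + y^2)


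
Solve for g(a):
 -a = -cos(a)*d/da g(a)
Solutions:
 g(a) = C1 + Integral(a/cos(a), a)


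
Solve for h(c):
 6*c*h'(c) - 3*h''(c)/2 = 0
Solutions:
 h(c) = C1 + C2*erfi(sqrt(2)*c)


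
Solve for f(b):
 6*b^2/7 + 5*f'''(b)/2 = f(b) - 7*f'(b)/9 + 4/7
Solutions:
 f(b) = C1*exp(15^(1/3)*b*(-(1215 + sqrt(1517385))^(1/3) + 14*15^(1/3)/(1215 + sqrt(1517385))^(1/3))/90)*sin(3^(1/6)*5^(1/3)*b*(42*5^(1/3)/(1215 + sqrt(1517385))^(1/3) + 3^(2/3)*(1215 + sqrt(1517385))^(1/3))/90) + C2*exp(15^(1/3)*b*(-(1215 + sqrt(1517385))^(1/3) + 14*15^(1/3)/(1215 + sqrt(1517385))^(1/3))/90)*cos(3^(1/6)*5^(1/3)*b*(42*5^(1/3)/(1215 + sqrt(1517385))^(1/3) + 3^(2/3)*(1215 + sqrt(1517385))^(1/3))/90) + C3*exp(-15^(1/3)*b*(-(1215 + sqrt(1517385))^(1/3) + 14*15^(1/3)/(1215 + sqrt(1517385))^(1/3))/45) + 6*b^2/7 + 4*b/3 + 88/189


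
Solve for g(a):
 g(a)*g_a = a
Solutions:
 g(a) = -sqrt(C1 + a^2)
 g(a) = sqrt(C1 + a^2)


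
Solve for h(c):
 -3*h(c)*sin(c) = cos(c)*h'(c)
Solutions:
 h(c) = C1*cos(c)^3


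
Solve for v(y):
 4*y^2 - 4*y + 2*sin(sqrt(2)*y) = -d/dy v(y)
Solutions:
 v(y) = C1 - 4*y^3/3 + 2*y^2 + sqrt(2)*cos(sqrt(2)*y)


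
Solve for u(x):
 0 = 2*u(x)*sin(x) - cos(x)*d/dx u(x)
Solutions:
 u(x) = C1/cos(x)^2


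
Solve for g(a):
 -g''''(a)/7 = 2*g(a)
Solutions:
 g(a) = (C1*sin(2^(3/4)*7^(1/4)*a/2) + C2*cos(2^(3/4)*7^(1/4)*a/2))*exp(-2^(3/4)*7^(1/4)*a/2) + (C3*sin(2^(3/4)*7^(1/4)*a/2) + C4*cos(2^(3/4)*7^(1/4)*a/2))*exp(2^(3/4)*7^(1/4)*a/2)


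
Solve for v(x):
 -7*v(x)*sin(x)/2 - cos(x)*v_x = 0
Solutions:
 v(x) = C1*cos(x)^(7/2)


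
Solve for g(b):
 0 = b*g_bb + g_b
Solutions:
 g(b) = C1 + C2*log(b)


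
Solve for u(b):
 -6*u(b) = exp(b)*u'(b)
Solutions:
 u(b) = C1*exp(6*exp(-b))


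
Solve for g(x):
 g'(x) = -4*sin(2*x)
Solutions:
 g(x) = C1 + 2*cos(2*x)


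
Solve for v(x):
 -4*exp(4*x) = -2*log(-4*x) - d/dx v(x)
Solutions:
 v(x) = C1 - 2*x*log(-x) + 2*x*(1 - 2*log(2)) + exp(4*x)


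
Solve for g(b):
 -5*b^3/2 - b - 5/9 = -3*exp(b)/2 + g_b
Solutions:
 g(b) = C1 - 5*b^4/8 - b^2/2 - 5*b/9 + 3*exp(b)/2


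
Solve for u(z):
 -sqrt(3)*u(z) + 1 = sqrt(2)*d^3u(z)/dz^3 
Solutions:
 u(z) = C3*exp(-2^(5/6)*3^(1/6)*z/2) + (C1*sin(2^(5/6)*3^(2/3)*z/4) + C2*cos(2^(5/6)*3^(2/3)*z/4))*exp(2^(5/6)*3^(1/6)*z/4) + sqrt(3)/3


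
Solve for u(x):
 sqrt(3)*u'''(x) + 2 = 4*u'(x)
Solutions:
 u(x) = C1 + C2*exp(-2*3^(3/4)*x/3) + C3*exp(2*3^(3/4)*x/3) + x/2


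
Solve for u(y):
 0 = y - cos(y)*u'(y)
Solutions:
 u(y) = C1 + Integral(y/cos(y), y)


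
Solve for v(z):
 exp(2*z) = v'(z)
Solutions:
 v(z) = C1 + exp(2*z)/2


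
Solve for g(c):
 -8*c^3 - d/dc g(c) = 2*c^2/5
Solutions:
 g(c) = C1 - 2*c^4 - 2*c^3/15


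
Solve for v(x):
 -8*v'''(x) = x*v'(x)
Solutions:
 v(x) = C1 + Integral(C2*airyai(-x/2) + C3*airybi(-x/2), x)


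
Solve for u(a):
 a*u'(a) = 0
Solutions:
 u(a) = C1


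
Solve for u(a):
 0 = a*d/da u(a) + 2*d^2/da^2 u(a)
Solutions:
 u(a) = C1 + C2*erf(a/2)


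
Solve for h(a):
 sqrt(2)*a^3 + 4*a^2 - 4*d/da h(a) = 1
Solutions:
 h(a) = C1 + sqrt(2)*a^4/16 + a^3/3 - a/4


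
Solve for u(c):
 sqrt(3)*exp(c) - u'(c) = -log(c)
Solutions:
 u(c) = C1 + c*log(c) - c + sqrt(3)*exp(c)


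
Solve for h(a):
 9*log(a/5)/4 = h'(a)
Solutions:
 h(a) = C1 + 9*a*log(a)/4 - 9*a*log(5)/4 - 9*a/4


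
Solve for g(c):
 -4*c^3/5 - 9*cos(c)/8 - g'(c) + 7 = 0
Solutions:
 g(c) = C1 - c^4/5 + 7*c - 9*sin(c)/8


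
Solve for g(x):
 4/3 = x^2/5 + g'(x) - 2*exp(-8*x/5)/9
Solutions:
 g(x) = C1 - x^3/15 + 4*x/3 - 5*exp(-8*x/5)/36


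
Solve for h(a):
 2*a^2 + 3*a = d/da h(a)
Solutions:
 h(a) = C1 + 2*a^3/3 + 3*a^2/2


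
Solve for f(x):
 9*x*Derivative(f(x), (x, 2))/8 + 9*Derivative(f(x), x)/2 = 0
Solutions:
 f(x) = C1 + C2/x^3


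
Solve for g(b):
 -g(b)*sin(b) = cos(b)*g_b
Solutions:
 g(b) = C1*cos(b)


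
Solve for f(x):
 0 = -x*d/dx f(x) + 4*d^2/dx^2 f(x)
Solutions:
 f(x) = C1 + C2*erfi(sqrt(2)*x/4)


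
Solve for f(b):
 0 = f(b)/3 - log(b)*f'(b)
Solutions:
 f(b) = C1*exp(li(b)/3)


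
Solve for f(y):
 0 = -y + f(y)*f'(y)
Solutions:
 f(y) = -sqrt(C1 + y^2)
 f(y) = sqrt(C1 + y^2)


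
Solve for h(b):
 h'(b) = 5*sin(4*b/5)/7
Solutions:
 h(b) = C1 - 25*cos(4*b/5)/28


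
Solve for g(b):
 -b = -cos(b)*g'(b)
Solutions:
 g(b) = C1 + Integral(b/cos(b), b)


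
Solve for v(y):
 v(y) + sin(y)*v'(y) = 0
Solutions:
 v(y) = C1*sqrt(cos(y) + 1)/sqrt(cos(y) - 1)


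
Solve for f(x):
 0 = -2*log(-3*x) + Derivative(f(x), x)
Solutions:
 f(x) = C1 + 2*x*log(-x) + 2*x*(-1 + log(3))


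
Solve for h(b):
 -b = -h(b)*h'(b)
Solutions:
 h(b) = -sqrt(C1 + b^2)
 h(b) = sqrt(C1 + b^2)


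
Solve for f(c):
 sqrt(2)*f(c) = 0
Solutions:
 f(c) = 0


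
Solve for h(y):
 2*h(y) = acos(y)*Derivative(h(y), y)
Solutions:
 h(y) = C1*exp(2*Integral(1/acos(y), y))


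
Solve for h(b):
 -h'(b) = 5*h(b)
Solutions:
 h(b) = C1*exp(-5*b)


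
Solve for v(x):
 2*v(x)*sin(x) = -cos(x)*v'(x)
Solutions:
 v(x) = C1*cos(x)^2


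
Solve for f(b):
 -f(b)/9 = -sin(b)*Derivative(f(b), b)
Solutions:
 f(b) = C1*(cos(b) - 1)^(1/18)/(cos(b) + 1)^(1/18)


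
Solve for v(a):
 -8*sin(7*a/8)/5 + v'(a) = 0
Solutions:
 v(a) = C1 - 64*cos(7*a/8)/35


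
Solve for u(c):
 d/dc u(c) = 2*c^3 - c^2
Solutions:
 u(c) = C1 + c^4/2 - c^3/3


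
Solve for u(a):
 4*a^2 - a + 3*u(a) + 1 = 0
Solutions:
 u(a) = -4*a^2/3 + a/3 - 1/3


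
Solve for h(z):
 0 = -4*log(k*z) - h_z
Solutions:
 h(z) = C1 - 4*z*log(k*z) + 4*z


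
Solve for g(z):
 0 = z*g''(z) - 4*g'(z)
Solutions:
 g(z) = C1 + C2*z^5


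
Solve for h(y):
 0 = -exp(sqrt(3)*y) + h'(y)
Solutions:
 h(y) = C1 + sqrt(3)*exp(sqrt(3)*y)/3


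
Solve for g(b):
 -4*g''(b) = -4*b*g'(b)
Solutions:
 g(b) = C1 + C2*erfi(sqrt(2)*b/2)


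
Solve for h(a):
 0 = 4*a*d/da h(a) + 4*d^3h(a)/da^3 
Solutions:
 h(a) = C1 + Integral(C2*airyai(-a) + C3*airybi(-a), a)


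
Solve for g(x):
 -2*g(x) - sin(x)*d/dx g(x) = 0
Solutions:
 g(x) = C1*(cos(x) + 1)/(cos(x) - 1)


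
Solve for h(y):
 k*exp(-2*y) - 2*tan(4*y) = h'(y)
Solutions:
 h(y) = C1 - k*exp(-2*y)/2 - log(tan(4*y)^2 + 1)/4


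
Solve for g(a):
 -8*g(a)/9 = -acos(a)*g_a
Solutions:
 g(a) = C1*exp(8*Integral(1/acos(a), a)/9)


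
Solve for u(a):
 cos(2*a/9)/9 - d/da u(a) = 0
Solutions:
 u(a) = C1 + sin(2*a/9)/2


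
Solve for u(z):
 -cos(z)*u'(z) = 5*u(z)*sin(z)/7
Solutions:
 u(z) = C1*cos(z)^(5/7)


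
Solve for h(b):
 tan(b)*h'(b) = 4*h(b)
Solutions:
 h(b) = C1*sin(b)^4


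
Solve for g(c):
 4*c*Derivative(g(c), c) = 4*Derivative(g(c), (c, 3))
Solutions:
 g(c) = C1 + Integral(C2*airyai(c) + C3*airybi(c), c)


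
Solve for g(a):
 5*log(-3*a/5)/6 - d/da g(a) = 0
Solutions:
 g(a) = C1 + 5*a*log(-a)/6 + 5*a*(-log(5) - 1 + log(3))/6


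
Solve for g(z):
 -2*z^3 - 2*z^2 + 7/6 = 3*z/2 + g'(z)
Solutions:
 g(z) = C1 - z^4/2 - 2*z^3/3 - 3*z^2/4 + 7*z/6


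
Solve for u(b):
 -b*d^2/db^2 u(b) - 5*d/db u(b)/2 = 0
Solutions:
 u(b) = C1 + C2/b^(3/2)


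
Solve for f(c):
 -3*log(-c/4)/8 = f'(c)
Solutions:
 f(c) = C1 - 3*c*log(-c)/8 + 3*c*(1 + 2*log(2))/8


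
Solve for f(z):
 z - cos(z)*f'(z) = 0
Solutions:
 f(z) = C1 + Integral(z/cos(z), z)


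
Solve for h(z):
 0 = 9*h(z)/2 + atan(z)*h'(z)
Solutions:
 h(z) = C1*exp(-9*Integral(1/atan(z), z)/2)


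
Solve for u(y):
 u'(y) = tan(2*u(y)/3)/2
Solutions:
 u(y) = -3*asin(C1*exp(y/3))/2 + 3*pi/2
 u(y) = 3*asin(C1*exp(y/3))/2


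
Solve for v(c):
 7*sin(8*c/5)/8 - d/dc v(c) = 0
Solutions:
 v(c) = C1 - 35*cos(8*c/5)/64


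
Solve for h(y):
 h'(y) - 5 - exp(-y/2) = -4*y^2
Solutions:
 h(y) = C1 - 4*y^3/3 + 5*y - 2*exp(-y/2)


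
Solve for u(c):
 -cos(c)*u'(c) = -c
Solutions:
 u(c) = C1 + Integral(c/cos(c), c)


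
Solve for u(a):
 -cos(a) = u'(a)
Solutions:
 u(a) = C1 - sin(a)


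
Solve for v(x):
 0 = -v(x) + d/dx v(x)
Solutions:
 v(x) = C1*exp(x)


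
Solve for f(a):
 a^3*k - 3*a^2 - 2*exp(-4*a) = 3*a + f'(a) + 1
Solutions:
 f(a) = C1 + a^4*k/4 - a^3 - 3*a^2/2 - a + exp(-4*a)/2


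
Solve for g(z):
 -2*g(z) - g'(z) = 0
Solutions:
 g(z) = C1*exp(-2*z)


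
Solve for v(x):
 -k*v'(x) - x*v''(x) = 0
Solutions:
 v(x) = C1 + x^(1 - re(k))*(C2*sin(log(x)*Abs(im(k))) + C3*cos(log(x)*im(k)))


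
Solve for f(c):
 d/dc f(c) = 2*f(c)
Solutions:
 f(c) = C1*exp(2*c)


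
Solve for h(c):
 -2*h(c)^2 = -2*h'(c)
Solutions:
 h(c) = -1/(C1 + c)


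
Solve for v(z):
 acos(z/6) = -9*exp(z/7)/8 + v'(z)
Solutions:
 v(z) = C1 + z*acos(z/6) - sqrt(36 - z^2) + 63*exp(z/7)/8


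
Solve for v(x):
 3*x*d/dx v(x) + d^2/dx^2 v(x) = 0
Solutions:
 v(x) = C1 + C2*erf(sqrt(6)*x/2)


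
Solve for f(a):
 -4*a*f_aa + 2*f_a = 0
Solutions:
 f(a) = C1 + C2*a^(3/2)


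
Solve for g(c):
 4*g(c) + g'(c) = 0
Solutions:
 g(c) = C1*exp(-4*c)


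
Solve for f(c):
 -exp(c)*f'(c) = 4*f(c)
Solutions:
 f(c) = C1*exp(4*exp(-c))


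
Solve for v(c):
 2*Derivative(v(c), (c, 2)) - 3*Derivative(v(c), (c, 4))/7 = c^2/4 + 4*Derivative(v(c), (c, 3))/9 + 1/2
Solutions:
 v(c) = C1 + C2*c + C3*exp(c*(-14 + sqrt(3598))/27) + C4*exp(-c*(14 + sqrt(3598))/27) + c^4/96 + c^3/108 + 1433*c^2/9072


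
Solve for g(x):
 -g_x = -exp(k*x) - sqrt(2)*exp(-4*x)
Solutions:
 g(x) = C1 - sqrt(2)*exp(-4*x)/4 + exp(k*x)/k


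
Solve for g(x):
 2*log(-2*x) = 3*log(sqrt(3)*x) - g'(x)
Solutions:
 g(x) = C1 + x*log(x) + x*(-2*log(2) - 1 + 3*log(3)/2 - 2*I*pi)


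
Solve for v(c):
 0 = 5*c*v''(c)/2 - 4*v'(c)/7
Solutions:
 v(c) = C1 + C2*c^(43/35)


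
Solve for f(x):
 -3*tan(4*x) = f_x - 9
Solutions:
 f(x) = C1 + 9*x + 3*log(cos(4*x))/4


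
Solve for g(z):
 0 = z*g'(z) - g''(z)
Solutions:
 g(z) = C1 + C2*erfi(sqrt(2)*z/2)


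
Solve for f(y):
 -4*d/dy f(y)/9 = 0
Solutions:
 f(y) = C1


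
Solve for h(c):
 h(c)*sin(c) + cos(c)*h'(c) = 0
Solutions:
 h(c) = C1*cos(c)


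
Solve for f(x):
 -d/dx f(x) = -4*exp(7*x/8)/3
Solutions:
 f(x) = C1 + 32*exp(7*x/8)/21


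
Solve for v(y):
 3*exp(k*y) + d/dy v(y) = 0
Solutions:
 v(y) = C1 - 3*exp(k*y)/k


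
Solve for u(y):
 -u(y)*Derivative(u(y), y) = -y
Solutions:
 u(y) = -sqrt(C1 + y^2)
 u(y) = sqrt(C1 + y^2)


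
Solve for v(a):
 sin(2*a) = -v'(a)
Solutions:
 v(a) = C1 + cos(2*a)/2


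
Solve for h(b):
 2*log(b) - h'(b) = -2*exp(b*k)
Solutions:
 h(b) = C1 + 2*b*log(b) - 2*b + Piecewise((2*exp(b*k)/k, Ne(k, 0)), (2*b, True))


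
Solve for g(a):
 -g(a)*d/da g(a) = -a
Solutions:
 g(a) = -sqrt(C1 + a^2)
 g(a) = sqrt(C1 + a^2)


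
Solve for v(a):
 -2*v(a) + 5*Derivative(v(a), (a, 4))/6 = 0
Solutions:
 v(a) = C1*exp(-sqrt(2)*3^(1/4)*5^(3/4)*a/5) + C2*exp(sqrt(2)*3^(1/4)*5^(3/4)*a/5) + C3*sin(sqrt(2)*3^(1/4)*5^(3/4)*a/5) + C4*cos(sqrt(2)*3^(1/4)*5^(3/4)*a/5)


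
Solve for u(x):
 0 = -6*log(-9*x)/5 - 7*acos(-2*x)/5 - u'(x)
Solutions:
 u(x) = C1 - 6*x*log(-x)/5 - 7*x*acos(-2*x)/5 - 12*x*log(3)/5 + 6*x/5 - 7*sqrt(1 - 4*x^2)/10


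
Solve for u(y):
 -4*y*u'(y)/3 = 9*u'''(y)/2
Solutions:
 u(y) = C1 + Integral(C2*airyai(-2*y/3) + C3*airybi(-2*y/3), y)


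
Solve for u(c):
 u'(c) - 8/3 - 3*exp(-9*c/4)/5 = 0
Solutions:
 u(c) = C1 + 8*c/3 - 4*exp(-9*c/4)/15


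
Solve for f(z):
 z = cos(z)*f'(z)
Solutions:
 f(z) = C1 + Integral(z/cos(z), z)


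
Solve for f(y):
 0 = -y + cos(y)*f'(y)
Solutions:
 f(y) = C1 + Integral(y/cos(y), y)


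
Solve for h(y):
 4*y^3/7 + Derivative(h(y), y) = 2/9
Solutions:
 h(y) = C1 - y^4/7 + 2*y/9


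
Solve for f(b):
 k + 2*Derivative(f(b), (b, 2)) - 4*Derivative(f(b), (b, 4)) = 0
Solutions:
 f(b) = C1 + C2*b + C3*exp(-sqrt(2)*b/2) + C4*exp(sqrt(2)*b/2) - b^2*k/4


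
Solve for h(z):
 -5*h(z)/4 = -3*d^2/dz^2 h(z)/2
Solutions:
 h(z) = C1*exp(-sqrt(30)*z/6) + C2*exp(sqrt(30)*z/6)


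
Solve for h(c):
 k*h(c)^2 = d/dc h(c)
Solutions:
 h(c) = -1/(C1 + c*k)


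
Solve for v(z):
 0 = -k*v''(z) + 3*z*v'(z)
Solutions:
 v(z) = C1 + C2*erf(sqrt(6)*z*sqrt(-1/k)/2)/sqrt(-1/k)


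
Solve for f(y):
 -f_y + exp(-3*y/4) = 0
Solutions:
 f(y) = C1 - 4*exp(-3*y/4)/3


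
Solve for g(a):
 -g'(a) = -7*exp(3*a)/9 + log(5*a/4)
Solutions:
 g(a) = C1 - a*log(a) + a*(-log(5) + 1 + 2*log(2)) + 7*exp(3*a)/27


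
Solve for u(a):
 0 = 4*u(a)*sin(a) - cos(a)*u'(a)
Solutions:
 u(a) = C1/cos(a)^4


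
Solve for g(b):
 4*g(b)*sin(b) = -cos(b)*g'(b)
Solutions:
 g(b) = C1*cos(b)^4


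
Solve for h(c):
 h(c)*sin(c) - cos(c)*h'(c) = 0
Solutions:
 h(c) = C1/cos(c)


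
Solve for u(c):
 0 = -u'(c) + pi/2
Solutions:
 u(c) = C1 + pi*c/2


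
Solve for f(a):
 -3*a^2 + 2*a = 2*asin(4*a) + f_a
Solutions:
 f(a) = C1 - a^3 + a^2 - 2*a*asin(4*a) - sqrt(1 - 16*a^2)/2


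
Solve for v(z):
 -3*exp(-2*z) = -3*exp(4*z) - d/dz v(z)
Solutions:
 v(z) = C1 - 3*exp(4*z)/4 - 3*exp(-2*z)/2


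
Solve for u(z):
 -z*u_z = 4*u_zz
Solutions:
 u(z) = C1 + C2*erf(sqrt(2)*z/4)


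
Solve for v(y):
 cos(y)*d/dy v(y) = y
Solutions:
 v(y) = C1 + Integral(y/cos(y), y)


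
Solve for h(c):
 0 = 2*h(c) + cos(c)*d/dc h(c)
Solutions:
 h(c) = C1*(sin(c) - 1)/(sin(c) + 1)


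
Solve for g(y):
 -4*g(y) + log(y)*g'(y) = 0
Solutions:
 g(y) = C1*exp(4*li(y))


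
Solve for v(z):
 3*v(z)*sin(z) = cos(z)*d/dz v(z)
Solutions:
 v(z) = C1/cos(z)^3


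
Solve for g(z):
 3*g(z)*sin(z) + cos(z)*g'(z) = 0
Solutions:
 g(z) = C1*cos(z)^3


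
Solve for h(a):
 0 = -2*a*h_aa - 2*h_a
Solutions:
 h(a) = C1 + C2*log(a)


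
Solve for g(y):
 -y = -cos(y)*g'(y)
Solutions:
 g(y) = C1 + Integral(y/cos(y), y)


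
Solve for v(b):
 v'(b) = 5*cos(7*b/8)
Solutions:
 v(b) = C1 + 40*sin(7*b/8)/7


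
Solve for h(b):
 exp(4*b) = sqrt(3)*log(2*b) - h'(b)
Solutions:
 h(b) = C1 + sqrt(3)*b*log(b) + sqrt(3)*b*(-1 + log(2)) - exp(4*b)/4


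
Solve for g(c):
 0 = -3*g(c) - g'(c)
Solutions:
 g(c) = C1*exp(-3*c)


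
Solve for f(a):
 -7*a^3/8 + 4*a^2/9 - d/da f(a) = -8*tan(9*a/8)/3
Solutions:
 f(a) = C1 - 7*a^4/32 + 4*a^3/27 - 64*log(cos(9*a/8))/27


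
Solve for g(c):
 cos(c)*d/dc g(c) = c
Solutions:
 g(c) = C1 + Integral(c/cos(c), c)


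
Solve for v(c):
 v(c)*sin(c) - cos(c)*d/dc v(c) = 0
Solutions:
 v(c) = C1/cos(c)


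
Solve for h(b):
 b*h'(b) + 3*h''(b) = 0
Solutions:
 h(b) = C1 + C2*erf(sqrt(6)*b/6)


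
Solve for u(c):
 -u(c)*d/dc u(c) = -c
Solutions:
 u(c) = -sqrt(C1 + c^2)
 u(c) = sqrt(C1 + c^2)


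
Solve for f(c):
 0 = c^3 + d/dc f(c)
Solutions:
 f(c) = C1 - c^4/4


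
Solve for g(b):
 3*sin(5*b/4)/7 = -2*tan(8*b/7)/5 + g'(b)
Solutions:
 g(b) = C1 - 7*log(cos(8*b/7))/20 - 12*cos(5*b/4)/35


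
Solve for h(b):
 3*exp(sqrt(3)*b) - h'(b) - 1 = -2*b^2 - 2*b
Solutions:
 h(b) = C1 + 2*b^3/3 + b^2 - b + sqrt(3)*exp(sqrt(3)*b)


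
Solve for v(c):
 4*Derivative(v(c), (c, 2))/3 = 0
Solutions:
 v(c) = C1 + C2*c


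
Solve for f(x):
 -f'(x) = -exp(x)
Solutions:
 f(x) = C1 + exp(x)


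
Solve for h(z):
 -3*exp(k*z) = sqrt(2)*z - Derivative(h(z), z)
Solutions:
 h(z) = C1 + sqrt(2)*z^2/2 + 3*exp(k*z)/k
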